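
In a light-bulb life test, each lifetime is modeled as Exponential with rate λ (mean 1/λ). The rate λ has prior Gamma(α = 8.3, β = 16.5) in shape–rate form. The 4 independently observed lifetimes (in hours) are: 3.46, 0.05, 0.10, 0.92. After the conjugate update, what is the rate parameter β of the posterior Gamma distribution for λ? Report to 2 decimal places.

With a Gamma(shape α, rate β) prior on the exponential rate λ, the posterior after n observations with total T = Σxᵢ is Gamma(α+n, β+T).
Sum of observations T = 4.53 hours; n = 4.
Posterior: Gamma(8.3+4, 16.5+4.53) = Gamma(12.3, 21.03).
Posterior β = 21.03.

21.03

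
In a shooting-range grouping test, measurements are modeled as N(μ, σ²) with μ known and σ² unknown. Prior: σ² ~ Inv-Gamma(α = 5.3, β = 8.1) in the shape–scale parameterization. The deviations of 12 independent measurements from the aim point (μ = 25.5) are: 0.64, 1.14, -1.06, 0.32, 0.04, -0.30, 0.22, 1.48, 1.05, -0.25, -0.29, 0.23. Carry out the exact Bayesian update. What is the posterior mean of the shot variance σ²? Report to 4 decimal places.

1.1052

With known mean μ and an Inverse-Gamma(α, β) prior on σ², the Normal likelihood is conjugate: posterior is Inv-Gamma(α + n/2, β + Σ(xᵢ−μ)²/2).
Σ(xᵢ−μ)² = (0.64)² + (1.14)² + (-1.06)² + (0.32)² + (0.04)² + (-0.30)² + (0.22)² + (1.48)² + (1.05)² + (-0.25)² + (-0.29)² + (0.23)² = 6.5676.
Posterior: Inv-Gamma(5.3 + 12/2, 8.1 + 6.5676/2) = Inv-Gamma(11.30, 11.38380).
E[σ²|data] = β/(α−1) = 11.38380/10.30 = 1.1052.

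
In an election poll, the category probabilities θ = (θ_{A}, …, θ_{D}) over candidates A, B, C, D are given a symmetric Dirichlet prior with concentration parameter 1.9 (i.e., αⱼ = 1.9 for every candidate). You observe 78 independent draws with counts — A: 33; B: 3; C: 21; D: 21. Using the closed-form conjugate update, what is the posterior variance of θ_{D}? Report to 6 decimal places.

0.002263

The Dirichlet prior is conjugate to the Multinomial likelihood: each posterior αⱼ = prior αⱼ + observed count nⱼ.
Posterior concentration: (34.9, 4.9, 22.9, 22.9), total = 85.6.
Var[θ_j] = α_j(Σα−α_j)/((Σα)²(Σα+1)) = 22.9·62.7/(85.6²·86.6) = 0.002263.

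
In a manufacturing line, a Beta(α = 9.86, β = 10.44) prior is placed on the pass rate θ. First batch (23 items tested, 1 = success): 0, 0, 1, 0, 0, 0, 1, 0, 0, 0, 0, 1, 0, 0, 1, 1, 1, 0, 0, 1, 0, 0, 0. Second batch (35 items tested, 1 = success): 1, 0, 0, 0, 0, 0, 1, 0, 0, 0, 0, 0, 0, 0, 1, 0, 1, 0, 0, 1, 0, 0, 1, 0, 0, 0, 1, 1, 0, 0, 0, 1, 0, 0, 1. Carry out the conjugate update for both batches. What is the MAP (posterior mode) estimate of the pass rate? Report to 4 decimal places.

0.3389

The Beta prior is conjugate to a Binomial/Bernoulli likelihood; the update adds successes to α and failures to β.
After batch 1: Beta(9.86+7, 10.44+16) = Beta(16.86, 26.44).
After batch 2: Beta(16.86+10, 26.44+25) = Beta(26.86, 51.44).
Mode of Beta(a,b) for a,b>1 is (a−1)/(a+b−2) = 25.86/76.30 = 0.3389.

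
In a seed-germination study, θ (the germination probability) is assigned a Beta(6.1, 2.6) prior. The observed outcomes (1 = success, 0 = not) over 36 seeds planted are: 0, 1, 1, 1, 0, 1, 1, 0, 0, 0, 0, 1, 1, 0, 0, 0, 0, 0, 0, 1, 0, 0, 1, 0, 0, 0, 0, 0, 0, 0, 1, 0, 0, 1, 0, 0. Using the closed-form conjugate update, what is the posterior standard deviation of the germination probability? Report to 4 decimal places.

0.0719

The Beta prior is conjugate to a Binomial/Bernoulli likelihood; the update adds successes to α and failures to β.
Posterior: Beta(α+k, β+n−k) = Beta(6.1+11, 2.6+25) = Beta(17.1, 27.6).
Var = αβ/((α+β)²(α+β+1)) = 17.1·27.6/(44.7²·45.7) = 0.00516861; SD = √0.00516861 = 0.0719.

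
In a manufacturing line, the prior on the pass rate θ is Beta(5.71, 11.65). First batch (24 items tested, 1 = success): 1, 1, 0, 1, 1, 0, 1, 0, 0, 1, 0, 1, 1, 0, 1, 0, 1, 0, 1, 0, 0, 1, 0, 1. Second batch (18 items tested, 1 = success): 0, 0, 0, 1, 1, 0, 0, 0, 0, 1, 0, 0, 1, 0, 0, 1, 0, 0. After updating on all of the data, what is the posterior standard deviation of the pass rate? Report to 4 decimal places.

The Beta prior is conjugate to a Binomial/Bernoulli likelihood; the update adds successes to α and failures to β.
After batch 1: Beta(5.71+13, 11.65+11) = Beta(18.71, 22.65).
After batch 2: Beta(18.71+5, 22.65+13) = Beta(23.71, 35.65).
Var = αβ/((α+β)²(α+β+1)) = 23.71·35.65/(59.36²·60.36) = 0.00397424; SD = √0.00397424 = 0.0630.

0.0630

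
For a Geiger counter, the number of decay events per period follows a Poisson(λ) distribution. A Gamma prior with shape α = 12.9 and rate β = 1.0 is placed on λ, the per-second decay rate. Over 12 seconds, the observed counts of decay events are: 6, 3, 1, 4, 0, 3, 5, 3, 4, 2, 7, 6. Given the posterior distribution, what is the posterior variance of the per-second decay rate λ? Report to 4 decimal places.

0.3367

With a Gamma(shape α, rate β) prior, the Poisson likelihood is conjugate: the posterior is Gamma(α + ΣXᵢ, β + n).
Sum of counts S = 44 over n = 12 seconds.
Posterior: Gamma(α+S, β+n) = Gamma(12.9+44, 1.0+12) = Gamma(56.9, 13.0).
Var = α/β² = 56.9/13.0² = 0.3367.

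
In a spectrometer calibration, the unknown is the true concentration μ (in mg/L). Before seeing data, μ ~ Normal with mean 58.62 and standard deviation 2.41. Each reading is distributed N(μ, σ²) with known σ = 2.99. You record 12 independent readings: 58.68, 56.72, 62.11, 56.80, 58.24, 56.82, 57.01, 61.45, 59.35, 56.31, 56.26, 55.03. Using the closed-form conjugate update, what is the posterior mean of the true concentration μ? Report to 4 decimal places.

57.9804

For Normal data with known variance σ², a Normal(μ₀, σ₀²) prior on μ is conjugate. Posterior precision = 1/σ₀² + n/σ²; posterior mean is the precision-weighted average of μ₀ and x̄.
Σxᵢ = 58.68 + 56.72 + 62.11 + 56.80 + 58.24 + 56.82 + 57.01 + 61.45 + 59.35 + 56.31 + 56.26 + 55.03 = 694.78, so n·x̄ = 694.78.
σ₀² = 2.41² = 5.8081, σ² = 2.99² = 8.9401; σ² + n·σ₀² = 8.9401 + 12·5.8081 = 78.6373.
Posterior mean = (μ₀/σ₀² + n·x̄/σ²)/(1/σ₀² + n/σ²) = (σ²·μ₀ + σ₀²·n·x̄)/(σ² + n·σ₀²) = (8.9401·58.62 + 5.8081·694.78)/78.6373 = 4559.42038/78.6373 = 57.9804.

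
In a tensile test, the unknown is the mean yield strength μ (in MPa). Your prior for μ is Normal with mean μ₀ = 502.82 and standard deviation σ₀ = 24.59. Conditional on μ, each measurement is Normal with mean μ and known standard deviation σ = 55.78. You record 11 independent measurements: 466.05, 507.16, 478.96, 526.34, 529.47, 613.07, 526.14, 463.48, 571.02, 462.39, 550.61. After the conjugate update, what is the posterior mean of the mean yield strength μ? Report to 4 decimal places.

512.9571

For Normal data with known variance σ², a Normal(μ₀, σ₀²) prior on μ is conjugate. Posterior precision = 1/σ₀² + n/σ²; posterior mean is the precision-weighted average of μ₀ and x̄.
Σxᵢ = 466.05 + 507.16 + 478.96 + 526.34 + 529.47 + 613.07 + 526.14 + 463.48 + 571.02 + 462.39 + 550.61 = 5694.69, so n·x̄ = 5694.69.
σ₀² = 24.59² = 604.6681, σ² = 55.78² = 3111.4084; σ² + n·σ₀² = 3111.4084 + 11·604.6681 = 9762.7575.
Posterior mean = (μ₀/σ₀² + n·x̄/σ²)/(1/σ₀² + n/σ²) = (σ²·μ₀ + σ₀²·n·x̄)/(σ² + n·σ₀²) = (3111.4084·502.82 + 604.6681·5694.69)/9762.7575 = 5007875.754077/9762.7575 = 512.9571.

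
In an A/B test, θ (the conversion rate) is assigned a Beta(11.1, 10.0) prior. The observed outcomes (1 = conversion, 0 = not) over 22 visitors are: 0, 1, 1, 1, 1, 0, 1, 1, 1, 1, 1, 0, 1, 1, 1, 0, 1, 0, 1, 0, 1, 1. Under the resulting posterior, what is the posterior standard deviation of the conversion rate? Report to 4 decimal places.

The Beta prior is conjugate to a Binomial/Bernoulli likelihood; the update adds successes to α and failures to β.
Posterior: Beta(α+k, β+n−k) = Beta(11.1+16, 10.0+6) = Beta(27.1, 16.0).
Var = αβ/((α+β)²(α+β+1)) = 27.1·16.0/(43.1²·44.1) = 0.00529293; SD = √0.00529293 = 0.0728.

0.0728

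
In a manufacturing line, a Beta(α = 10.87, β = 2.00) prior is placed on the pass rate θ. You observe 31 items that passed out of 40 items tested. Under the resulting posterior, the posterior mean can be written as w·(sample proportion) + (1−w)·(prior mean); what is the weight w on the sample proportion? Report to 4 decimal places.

0.7566

The Beta prior is conjugate to a Binomial/Bernoulli likelihood; the update adds successes to α and failures to β.
Posterior mean = (α₀+k)/(α₀+β₀+n) = [n/(α₀+β₀+n)]·(k/n) + [(α₀+β₀)/(α₀+β₀+n)]·α₀/(α₀+β₀), so only n and the prior enter the weight.
The weight on the data is w = n/(α₀+β₀+n) = 40/(10.87+2.00+40) = 40/52.87 = 0.7566.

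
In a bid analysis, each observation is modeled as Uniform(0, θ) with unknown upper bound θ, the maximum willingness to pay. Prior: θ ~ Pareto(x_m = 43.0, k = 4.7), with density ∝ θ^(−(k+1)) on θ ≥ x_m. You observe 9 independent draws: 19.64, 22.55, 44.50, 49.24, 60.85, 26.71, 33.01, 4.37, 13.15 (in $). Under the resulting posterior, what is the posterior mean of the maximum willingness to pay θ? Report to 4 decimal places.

A Pareto(scale x_m, shape k) prior on the upper bound θ of Uniform(0, θ) is conjugate: posterior is Pareto(max(x_m, max xᵢ), k + n).
Sample maximum = 60.85; prior scale x_m = 43.0 → posterior scale = max = 60.85.
Posterior shape = 4.7 + 9 = 13.7.
E[θ|data] = k·x_m/(k−1) = 13.7·60.85/12.7 = 65.6413.

65.6413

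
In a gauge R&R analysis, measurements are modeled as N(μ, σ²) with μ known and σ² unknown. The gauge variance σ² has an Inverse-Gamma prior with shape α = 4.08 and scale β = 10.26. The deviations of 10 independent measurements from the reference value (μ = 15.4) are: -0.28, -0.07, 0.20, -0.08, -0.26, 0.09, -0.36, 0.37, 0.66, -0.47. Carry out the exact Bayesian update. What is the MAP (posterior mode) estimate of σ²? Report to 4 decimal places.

With known mean μ and an Inverse-Gamma(α, β) prior on σ², the Normal likelihood is conjugate: posterior is Inv-Gamma(α + n/2, β + Σ(xᵢ−μ)²/2).
Σ(xᵢ−μ)² = (-0.28)² + (-0.07)² + (0.20)² + (-0.08)² + (-0.26)² + (0.09)² + (-0.36)² + (0.37)² + (0.66)² + (-0.47)² = 1.1284.
Posterior: Inv-Gamma(4.08 + 10/2, 10.26 + 1.1284/2) = Inv-Gamma(9.08, 10.82420).
Mode = β/(α+1) = 10.82420/10.08 = 1.0738.

1.0738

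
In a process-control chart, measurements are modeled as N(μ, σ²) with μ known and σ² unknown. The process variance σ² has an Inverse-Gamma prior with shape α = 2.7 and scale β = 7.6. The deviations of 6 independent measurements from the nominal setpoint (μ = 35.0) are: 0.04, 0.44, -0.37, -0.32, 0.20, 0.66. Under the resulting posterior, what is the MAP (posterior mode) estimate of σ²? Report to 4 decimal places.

1.2022

With known mean μ and an Inverse-Gamma(α, β) prior on σ², the Normal likelihood is conjugate: posterior is Inv-Gamma(α + n/2, β + Σ(xᵢ−μ)²/2).
Σ(xᵢ−μ)² = (0.04)² + (0.44)² + (-0.37)² + (-0.32)² + (0.20)² + (0.66)² = 0.9101.
Posterior: Inv-Gamma(2.7 + 6/2, 7.6 + 0.9101/2) = Inv-Gamma(5.70, 8.05505).
Mode = β/(α+1) = 8.05505/6.70 = 1.2022.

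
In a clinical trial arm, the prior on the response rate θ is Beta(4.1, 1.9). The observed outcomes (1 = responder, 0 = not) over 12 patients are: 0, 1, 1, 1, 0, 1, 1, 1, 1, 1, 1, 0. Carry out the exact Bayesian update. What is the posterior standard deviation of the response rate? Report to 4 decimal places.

0.1021

The Beta prior is conjugate to a Binomial/Bernoulli likelihood; the update adds successes to α and failures to β.
Posterior: Beta(α+k, β+n−k) = Beta(4.1+9, 1.9+3) = Beta(13.1, 4.9).
Var = αβ/((α+β)²(α+β+1)) = 13.1·4.9/(18.0²·19.0) = 0.01042723; SD = √0.01042723 = 0.1021.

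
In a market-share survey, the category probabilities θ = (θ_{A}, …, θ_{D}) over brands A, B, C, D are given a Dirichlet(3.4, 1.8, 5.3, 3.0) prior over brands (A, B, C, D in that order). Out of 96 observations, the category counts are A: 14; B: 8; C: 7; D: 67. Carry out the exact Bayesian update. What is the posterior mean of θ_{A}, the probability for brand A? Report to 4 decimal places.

The Dirichlet prior is conjugate to the Multinomial likelihood: each posterior αⱼ = prior αⱼ + observed count nⱼ.
Posterior concentration: (17.4, 9.8, 12.3, 70.0), total = 109.5.
E[θ_{A}|data] = α_{A}/Σα = 17.4/109.5 = 0.1589.

0.1589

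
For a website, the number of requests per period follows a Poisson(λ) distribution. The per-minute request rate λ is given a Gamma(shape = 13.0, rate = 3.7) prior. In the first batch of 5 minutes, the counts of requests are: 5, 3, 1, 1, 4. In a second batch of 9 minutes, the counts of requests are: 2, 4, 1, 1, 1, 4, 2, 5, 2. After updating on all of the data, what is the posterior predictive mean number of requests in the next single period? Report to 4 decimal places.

With a Gamma(shape α, rate β) prior, the Poisson likelihood is conjugate: the posterior is Gamma(α + ΣXᵢ, β + n).
Batch 1: sum of counts S = 14 over n = 5 minutes.
After batch 1: Gamma(α+S, β+n) = Gamma(13.0+14, 3.7+5) = Gamma(27.0, 8.7).
Batch 2: sum of counts S = 22 over n = 9 minutes.
After batch 2: Gamma(α+S, β+n) = Gamma(27.0+22, 8.7+9) = Gamma(49.0, 17.7).
The predictive distribution for one future period is NegBinom with mean α/β = 2.7684.

2.7684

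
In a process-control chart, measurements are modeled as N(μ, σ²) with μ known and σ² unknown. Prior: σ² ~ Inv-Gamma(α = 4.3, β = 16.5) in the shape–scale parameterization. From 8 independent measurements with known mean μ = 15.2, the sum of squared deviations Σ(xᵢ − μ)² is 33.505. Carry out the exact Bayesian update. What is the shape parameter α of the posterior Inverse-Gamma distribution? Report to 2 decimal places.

With known mean μ and an Inverse-Gamma(α, β) prior on σ², the Normal likelihood is conjugate: posterior is Inv-Gamma(α + n/2, β + Σ(xᵢ−μ)²/2).
Posterior: Inv-Gamma(4.3 + 8/2, 16.5 + 33.505/2) = Inv-Gamma(8.30, 33.2525).
Posterior α = 8.30.

8.30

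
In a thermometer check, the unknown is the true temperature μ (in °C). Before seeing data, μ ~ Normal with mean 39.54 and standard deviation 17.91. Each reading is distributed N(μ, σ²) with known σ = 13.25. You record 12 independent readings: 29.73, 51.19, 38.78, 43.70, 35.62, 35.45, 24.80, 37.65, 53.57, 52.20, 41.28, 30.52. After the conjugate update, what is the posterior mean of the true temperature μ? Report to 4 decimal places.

For Normal data with known variance σ², a Normal(μ₀, σ₀²) prior on μ is conjugate. Posterior precision = 1/σ₀² + n/σ²; posterior mean is the precision-weighted average of μ₀ and x̄.
Σxᵢ = 29.73 + 51.19 + 38.78 + 43.70 + 35.62 + 35.45 + 24.80 + 37.65 + 53.57 + 52.20 + 41.28 + 30.52 = 474.49, so n·x̄ = 474.49.
σ₀² = 17.91² = 320.7681, σ² = 13.25² = 175.5625; σ² + n·σ₀² = 175.5625 + 12·320.7681 = 4024.7797.
Posterior mean = (μ₀/σ₀² + n·x̄/σ²)/(1/σ₀² + n/σ²) = (σ²·μ₀ + σ₀²·n·x̄)/(σ² + n·σ₀²) = (175.5625·39.54 + 320.7681·474.49)/4024.7797 = 159142.997019/4024.7797 = 39.5408.

39.5408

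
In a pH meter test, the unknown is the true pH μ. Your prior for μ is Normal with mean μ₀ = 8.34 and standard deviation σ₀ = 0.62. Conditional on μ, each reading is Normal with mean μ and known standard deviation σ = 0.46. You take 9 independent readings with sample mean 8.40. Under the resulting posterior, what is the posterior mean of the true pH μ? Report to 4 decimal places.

For Normal data with known variance σ², a Normal(μ₀, σ₀²) prior on μ is conjugate. Posterior precision = 1/σ₀² + n/σ²; posterior mean is the precision-weighted average of μ₀ and x̄.
n·x̄ = 9·8.40 = 75.6.
σ₀² = 0.62² = 0.3844, σ² = 0.46² = 0.2116; σ² + n·σ₀² = 0.2116 + 9·0.3844 = 3.6712.
Posterior mean = (μ₀/σ₀² + n·x̄/σ²)/(1/σ₀² + n/σ²) = (σ²·μ₀ + σ₀²·n·x̄)/(σ² + n·σ₀²) = (0.2116·8.34 + 0.3844·75.6)/3.6712 = 30.825384/3.6712 = 8.3965.

8.3965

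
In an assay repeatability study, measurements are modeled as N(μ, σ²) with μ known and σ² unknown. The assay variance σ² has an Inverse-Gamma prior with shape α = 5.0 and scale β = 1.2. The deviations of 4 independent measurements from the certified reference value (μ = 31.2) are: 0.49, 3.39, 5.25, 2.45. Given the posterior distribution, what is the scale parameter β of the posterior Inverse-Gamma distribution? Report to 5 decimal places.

With known mean μ and an Inverse-Gamma(α, β) prior on σ², the Normal likelihood is conjugate: posterior is Inv-Gamma(α + n/2, β + Σ(xᵢ−μ)²/2).
Σ(xᵢ−μ)² = (0.49)² + (3.39)² + (5.25)² + (2.45)² = 45.2972.
Posterior: Inv-Gamma(5.0 + 4/2, 1.2 + 45.2972/2) = Inv-Gamma(7.00, 23.84860).
Posterior β = 23.84860.

23.84860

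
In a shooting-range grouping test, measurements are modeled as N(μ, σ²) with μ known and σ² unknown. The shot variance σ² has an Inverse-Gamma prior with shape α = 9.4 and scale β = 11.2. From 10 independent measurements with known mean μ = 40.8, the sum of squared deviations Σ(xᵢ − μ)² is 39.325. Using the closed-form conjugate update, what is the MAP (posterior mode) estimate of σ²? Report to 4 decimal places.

With known mean μ and an Inverse-Gamma(α, β) prior on σ², the Normal likelihood is conjugate: posterior is Inv-Gamma(α + n/2, β + Σ(xᵢ−μ)²/2).
Posterior: Inv-Gamma(9.4 + 10/2, 11.2 + 39.325/2) = Inv-Gamma(14.40, 30.8625).
Mode = β/(α+1) = 30.8625/15.40 = 2.0041.

2.0041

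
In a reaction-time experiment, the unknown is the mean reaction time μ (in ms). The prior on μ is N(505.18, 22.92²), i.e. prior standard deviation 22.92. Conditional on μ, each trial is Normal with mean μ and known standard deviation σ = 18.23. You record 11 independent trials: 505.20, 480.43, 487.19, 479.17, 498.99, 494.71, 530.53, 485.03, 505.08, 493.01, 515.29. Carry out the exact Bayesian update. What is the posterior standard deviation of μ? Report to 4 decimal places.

For Normal data with known variance σ², a Normal(μ₀, σ₀²) prior on μ is conjugate. Posterior precision = 1/σ₀² + n/σ²; posterior mean is the precision-weighted average of μ₀ and x̄.
σ₀² = 22.92² = 525.3264, σ² = 18.23² = 332.3329; σ² + n·σ₀² = 332.3329 + 11·525.3264 = 6110.9233.
Posterior precision = 1/σ₀² + n/σ² = 1/525.3264 + 11/332.3329 = (σ² + n·σ₀²)/(σ₀²σ²) = 6110.9233/(525.3264·332.3329); posterior variance σₙ² = σ₀²σ²/(σ² + n·σ₀²) = 525.3264·332.3329/6110.9233 = 28.569046.
Posterior SD = √σₙ² = √(525.3264·332.3329/6110.9233) = 5.3450.

5.3450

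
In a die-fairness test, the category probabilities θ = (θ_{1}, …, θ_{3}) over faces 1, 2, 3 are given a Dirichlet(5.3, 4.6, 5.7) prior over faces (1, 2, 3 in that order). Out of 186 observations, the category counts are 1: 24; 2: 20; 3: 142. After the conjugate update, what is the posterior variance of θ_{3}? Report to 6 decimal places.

The Dirichlet prior is conjugate to the Multinomial likelihood: each posterior αⱼ = prior αⱼ + observed count nⱼ.
Posterior concentration: (29.3, 24.6, 147.7), total = 201.6.
Var[θ_j] = α_j(Σα−α_j)/((Σα)²(Σα+1)) = 147.7·53.9/(201.6²·202.6) = 0.000967.

0.000967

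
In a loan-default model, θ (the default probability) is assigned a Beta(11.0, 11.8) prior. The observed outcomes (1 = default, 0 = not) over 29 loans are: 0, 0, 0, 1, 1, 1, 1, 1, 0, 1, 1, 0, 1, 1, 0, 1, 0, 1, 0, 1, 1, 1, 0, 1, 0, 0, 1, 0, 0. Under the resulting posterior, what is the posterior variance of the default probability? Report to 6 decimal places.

0.004726

The Beta prior is conjugate to a Binomial/Bernoulli likelihood; the update adds successes to α and failures to β.
Posterior: Beta(α+k, β+n−k) = Beta(11.0+16, 11.8+13) = Beta(27.0, 24.8).
Var = αβ/((α+β)²(α+β+1)) = 27.0·24.8/(51.8²·52.8) = 0.004726.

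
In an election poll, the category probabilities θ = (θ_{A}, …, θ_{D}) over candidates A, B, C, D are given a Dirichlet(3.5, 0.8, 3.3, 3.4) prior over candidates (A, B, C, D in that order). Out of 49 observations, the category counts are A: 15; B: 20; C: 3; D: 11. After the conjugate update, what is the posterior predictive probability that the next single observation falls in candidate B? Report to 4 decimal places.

0.3467

The Dirichlet prior is conjugate to the Multinomial likelihood: each posterior αⱼ = prior αⱼ + observed count nⱼ.
Posterior concentration: (18.5, 20.8, 6.3, 14.4), total = 60.0.
P(next = B | data) = α_{B}/Σα = 0.3467.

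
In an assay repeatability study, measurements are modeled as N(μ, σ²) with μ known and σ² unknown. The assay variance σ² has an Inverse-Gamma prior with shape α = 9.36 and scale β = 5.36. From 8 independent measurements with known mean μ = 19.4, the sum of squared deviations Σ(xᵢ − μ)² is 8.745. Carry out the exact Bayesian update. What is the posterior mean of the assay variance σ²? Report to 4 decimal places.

With known mean μ and an Inverse-Gamma(α, β) prior on σ², the Normal likelihood is conjugate: posterior is Inv-Gamma(α + n/2, β + Σ(xᵢ−μ)²/2).
Posterior: Inv-Gamma(9.36 + 8/2, 5.36 + 8.745/2) = Inv-Gamma(13.36, 9.7325).
E[σ²|data] = β/(α−1) = 9.7325/12.36 = 0.7874.

0.7874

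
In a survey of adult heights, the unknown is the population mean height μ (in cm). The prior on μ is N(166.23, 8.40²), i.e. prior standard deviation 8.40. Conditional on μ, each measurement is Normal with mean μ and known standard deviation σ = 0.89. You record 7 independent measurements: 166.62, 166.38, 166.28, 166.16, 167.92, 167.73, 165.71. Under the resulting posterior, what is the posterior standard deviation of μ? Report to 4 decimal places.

For Normal data with known variance σ², a Normal(μ₀, σ₀²) prior on μ is conjugate. Posterior precision = 1/σ₀² + n/σ²; posterior mean is the precision-weighted average of μ₀ and x̄.
σ₀² = 8.40² = 70.56, σ² = 0.89² = 0.7921; σ² + n·σ₀² = 0.7921 + 7·70.56 = 494.7121.
Posterior precision = 1/σ₀² + n/σ² = 1/70.56 + 7/0.7921 = (σ² + n·σ₀²)/(σ₀²σ²) = 494.7121/(70.56·0.7921); posterior variance σₙ² = σ₀²σ²/(σ² + n·σ₀²) = 70.56·0.7921/494.7121 = 0.112976.
Posterior SD = √σₙ² = √(70.56·0.7921/494.7121) = 0.3361.

0.3361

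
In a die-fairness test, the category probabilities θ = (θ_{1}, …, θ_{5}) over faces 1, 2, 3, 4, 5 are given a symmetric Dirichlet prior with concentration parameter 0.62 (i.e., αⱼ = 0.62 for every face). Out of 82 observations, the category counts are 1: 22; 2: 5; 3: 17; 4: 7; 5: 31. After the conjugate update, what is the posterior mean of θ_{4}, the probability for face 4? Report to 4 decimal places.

The Dirichlet prior is conjugate to the Multinomial likelihood: each posterior αⱼ = prior αⱼ + observed count nⱼ.
Posterior concentration: (22.62, 5.62, 17.62, 7.62, 31.62), total = 85.10.
E[θ_{4}|data] = α_{4}/Σα = 7.62/85.10 = 0.0895.

0.0895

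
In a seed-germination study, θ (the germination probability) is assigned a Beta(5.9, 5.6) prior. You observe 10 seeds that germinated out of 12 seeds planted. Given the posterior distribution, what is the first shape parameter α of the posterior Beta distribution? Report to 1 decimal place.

15.9

The Beta prior is conjugate to a Binomial/Bernoulli likelihood; the update adds successes to α and failures to β.
Posterior: Beta(α+k, β+n−k) = Beta(5.9+10, 5.6+2) = Beta(15.9, 7.6).
Posterior α = 15.9.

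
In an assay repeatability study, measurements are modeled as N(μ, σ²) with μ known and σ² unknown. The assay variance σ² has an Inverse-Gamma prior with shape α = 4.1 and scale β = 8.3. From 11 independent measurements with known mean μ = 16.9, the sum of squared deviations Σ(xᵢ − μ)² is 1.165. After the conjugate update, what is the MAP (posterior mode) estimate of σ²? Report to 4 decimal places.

With known mean μ and an Inverse-Gamma(α, β) prior on σ², the Normal likelihood is conjugate: posterior is Inv-Gamma(α + n/2, β + Σ(xᵢ−μ)²/2).
Posterior: Inv-Gamma(4.1 + 11/2, 8.3 + 1.165/2) = Inv-Gamma(9.60, 8.8825).
Mode = β/(α+1) = 8.8825/10.60 = 0.8380.

0.8380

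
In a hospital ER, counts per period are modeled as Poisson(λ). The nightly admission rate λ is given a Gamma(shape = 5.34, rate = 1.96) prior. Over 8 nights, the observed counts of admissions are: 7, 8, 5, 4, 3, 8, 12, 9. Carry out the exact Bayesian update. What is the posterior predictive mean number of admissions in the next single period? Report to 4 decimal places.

With a Gamma(shape α, rate β) prior, the Poisson likelihood is conjugate: the posterior is Gamma(α + ΣXᵢ, β + n).
Sum of counts S = 56 over n = 8 nights.
Posterior: Gamma(α+S, β+n) = Gamma(5.34+56, 1.96+8) = Gamma(61.34, 9.96).
The predictive distribution for one future period is NegBinom with mean α/β = 6.1586.

6.1586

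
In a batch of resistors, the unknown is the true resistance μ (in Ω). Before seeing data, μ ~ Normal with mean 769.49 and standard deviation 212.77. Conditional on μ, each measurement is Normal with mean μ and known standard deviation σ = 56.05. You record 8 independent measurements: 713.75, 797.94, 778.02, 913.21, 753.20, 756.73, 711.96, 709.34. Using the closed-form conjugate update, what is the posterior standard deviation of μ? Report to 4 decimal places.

For Normal data with known variance σ², a Normal(μ₀, σ₀²) prior on μ is conjugate. Posterior precision = 1/σ₀² + n/σ²; posterior mean is the precision-weighted average of μ₀ and x̄.
σ₀² = 212.77² = 45271.0729, σ² = 56.05² = 3141.6025; σ² + n·σ₀² = 3141.6025 + 8·45271.0729 = 365310.1857.
Posterior precision = 1/σ₀² + n/σ² = 1/45271.0729 + 8/3141.6025 = (σ² + n·σ₀²)/(σ₀²σ²) = 365310.1857/(45271.0729·3141.6025); posterior variance σₙ² = σ₀²σ²/(σ² + n·σ₀²) = 45271.0729·3141.6025/365310.1857 = 389.323160.
Posterior SD = √σₙ² = √(45271.0729·3141.6025/365310.1857) = 19.7313.

19.7313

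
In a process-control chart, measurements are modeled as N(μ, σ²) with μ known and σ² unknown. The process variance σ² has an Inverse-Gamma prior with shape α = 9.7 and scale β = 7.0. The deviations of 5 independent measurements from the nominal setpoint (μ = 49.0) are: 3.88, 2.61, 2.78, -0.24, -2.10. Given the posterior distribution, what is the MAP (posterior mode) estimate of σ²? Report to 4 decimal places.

1.8205

With known mean μ and an Inverse-Gamma(α, β) prior on σ², the Normal likelihood is conjugate: posterior is Inv-Gamma(α + n/2, β + Σ(xᵢ−μ)²/2).
Σ(xᵢ−μ)² = (3.88)² + (2.61)² + (2.78)² + (-0.24)² + (-2.10)² = 34.0625.
Posterior: Inv-Gamma(9.7 + 5/2, 7.0 + 34.0625/2) = Inv-Gamma(12.20, 24.03125).
Mode = β/(α+1) = 24.03125/13.20 = 1.8205.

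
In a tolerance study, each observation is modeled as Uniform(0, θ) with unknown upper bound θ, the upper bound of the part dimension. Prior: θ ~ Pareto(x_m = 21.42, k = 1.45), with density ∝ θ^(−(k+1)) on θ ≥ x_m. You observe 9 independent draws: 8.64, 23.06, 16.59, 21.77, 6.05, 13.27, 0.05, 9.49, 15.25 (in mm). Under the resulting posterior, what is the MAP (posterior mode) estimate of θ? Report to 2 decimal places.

A Pareto(scale x_m, shape k) prior on the upper bound θ of Uniform(0, θ) is conjugate: posterior is Pareto(max(x_m, max xᵢ), k + n).
Sample maximum = 23.06; prior scale x_m = 21.42 → posterior scale = max = 23.06.
Posterior shape = 1.45 + 9 = 10.45.
The Pareto density is decreasing on [x_m, ∞), so the mode is x_m = 23.06.

23.06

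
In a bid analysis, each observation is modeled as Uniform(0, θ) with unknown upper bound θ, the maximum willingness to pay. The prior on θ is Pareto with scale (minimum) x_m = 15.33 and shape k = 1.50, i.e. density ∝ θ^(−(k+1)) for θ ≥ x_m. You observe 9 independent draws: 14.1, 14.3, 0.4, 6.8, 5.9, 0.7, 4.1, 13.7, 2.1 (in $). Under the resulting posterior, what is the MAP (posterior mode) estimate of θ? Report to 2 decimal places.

A Pareto(scale x_m, shape k) prior on the upper bound θ of Uniform(0, θ) is conjugate: posterior is Pareto(max(x_m, max xᵢ), k + n).
Sample maximum = 14.3; prior scale x_m = 15.33 → posterior scale = max = 15.33.
Posterior shape = 1.50 + 9 = 10.50.
The Pareto density is decreasing on [x_m, ∞), so the mode is x_m = 15.33.

15.33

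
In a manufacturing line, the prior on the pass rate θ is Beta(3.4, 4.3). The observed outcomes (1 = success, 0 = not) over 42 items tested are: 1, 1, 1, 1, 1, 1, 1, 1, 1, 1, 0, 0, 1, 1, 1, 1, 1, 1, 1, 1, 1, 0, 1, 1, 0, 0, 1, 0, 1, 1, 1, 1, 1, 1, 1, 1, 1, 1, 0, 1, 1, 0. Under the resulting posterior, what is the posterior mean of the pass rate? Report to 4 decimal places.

The Beta prior is conjugate to a Binomial/Bernoulli likelihood; the update adds successes to α and failures to β.
Posterior: Beta(α+k, β+n−k) = Beta(3.4+34, 4.3+8) = Beta(37.4, 12.3).
Posterior mean = α/(α+β) = 37.4/49.7 = 0.7525.

0.7525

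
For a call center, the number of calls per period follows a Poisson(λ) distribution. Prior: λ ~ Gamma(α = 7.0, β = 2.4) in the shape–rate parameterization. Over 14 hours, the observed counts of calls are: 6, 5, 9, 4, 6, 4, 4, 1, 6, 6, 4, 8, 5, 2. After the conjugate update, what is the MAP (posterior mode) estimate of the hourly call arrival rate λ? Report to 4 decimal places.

4.6341

With a Gamma(shape α, rate β) prior, the Poisson likelihood is conjugate: the posterior is Gamma(α + ΣXᵢ, β + n).
Sum of counts S = 70 over n = 14 hours.
Posterior: Gamma(α+S, β+n) = Gamma(7.0+70, 2.4+14) = Gamma(77.0, 16.4).
Mode of Gamma(α,β) for α≥1 is (α−1)/β = 76.0/16.4 = 4.6341.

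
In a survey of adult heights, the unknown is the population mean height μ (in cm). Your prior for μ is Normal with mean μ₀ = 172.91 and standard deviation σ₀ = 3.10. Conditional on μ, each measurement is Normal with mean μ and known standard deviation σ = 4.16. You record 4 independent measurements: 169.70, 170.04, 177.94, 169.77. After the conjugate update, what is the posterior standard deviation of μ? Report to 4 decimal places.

1.7272

For Normal data with known variance σ², a Normal(μ₀, σ₀²) prior on μ is conjugate. Posterior precision = 1/σ₀² + n/σ²; posterior mean is the precision-weighted average of μ₀ and x̄.
σ₀² = 3.10² = 9.61, σ² = 4.16² = 17.3056; σ² + n·σ₀² = 17.3056 + 4·9.61 = 55.7456.
Posterior precision = 1/σ₀² + n/σ² = 1/9.61 + 4/17.3056 = (σ² + n·σ₀²)/(σ₀²σ²) = 55.7456/(9.61·17.3056); posterior variance σₙ² = σ₀²σ²/(σ² + n·σ₀²) = 9.61·17.3056/55.7456 = 2.983317.
Posterior SD = √σₙ² = √(9.61·17.3056/55.7456) = 1.7272.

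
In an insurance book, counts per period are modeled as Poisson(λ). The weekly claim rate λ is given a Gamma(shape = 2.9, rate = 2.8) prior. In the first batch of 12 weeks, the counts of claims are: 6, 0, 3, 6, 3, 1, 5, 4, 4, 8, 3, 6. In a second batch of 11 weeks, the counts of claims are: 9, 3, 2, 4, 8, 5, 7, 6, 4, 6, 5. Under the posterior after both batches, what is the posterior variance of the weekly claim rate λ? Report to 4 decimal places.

0.1666

With a Gamma(shape α, rate β) prior, the Poisson likelihood is conjugate: the posterior is Gamma(α + ΣXᵢ, β + n).
Batch 1: sum of counts S = 49 over n = 12 weeks.
After batch 1: Gamma(α+S, β+n) = Gamma(2.9+49, 2.8+12) = Gamma(51.9, 14.8).
Batch 2: sum of counts S = 59 over n = 11 weeks.
After batch 2: Gamma(α+S, β+n) = Gamma(51.9+59, 14.8+11) = Gamma(110.9, 25.8).
Var = α/β² = 110.9/25.8² = 0.1666.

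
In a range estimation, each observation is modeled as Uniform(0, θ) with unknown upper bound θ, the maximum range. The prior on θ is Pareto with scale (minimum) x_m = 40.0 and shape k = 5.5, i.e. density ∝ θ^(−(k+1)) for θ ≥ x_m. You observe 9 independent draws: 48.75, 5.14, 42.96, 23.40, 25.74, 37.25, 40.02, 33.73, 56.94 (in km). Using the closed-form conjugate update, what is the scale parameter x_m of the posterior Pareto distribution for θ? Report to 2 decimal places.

56.94

A Pareto(scale x_m, shape k) prior on the upper bound θ of Uniform(0, θ) is conjugate: posterior is Pareto(max(x_m, max xᵢ), k + n).
Sample maximum = 56.94; prior scale x_m = 40.0 → posterior scale = max = 56.94.
Posterior shape = 5.5 + 9 = 14.5.
Posterior scale x_m = 56.94.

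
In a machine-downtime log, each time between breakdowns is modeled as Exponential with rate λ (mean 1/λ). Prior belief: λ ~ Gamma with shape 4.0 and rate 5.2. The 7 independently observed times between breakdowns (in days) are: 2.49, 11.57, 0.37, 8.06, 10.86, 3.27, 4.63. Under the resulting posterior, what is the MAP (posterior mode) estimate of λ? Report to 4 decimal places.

With a Gamma(shape α, rate β) prior on the exponential rate λ, the posterior after n observations with total T = Σxᵢ is Gamma(α+n, β+T).
Sum of observations T = 41.25 days; n = 7.
Posterior: Gamma(4.0+7, 5.2+41.25) = Gamma(11.0, 46.45).
Mode = (α−1)/β = 0.2153.

0.2153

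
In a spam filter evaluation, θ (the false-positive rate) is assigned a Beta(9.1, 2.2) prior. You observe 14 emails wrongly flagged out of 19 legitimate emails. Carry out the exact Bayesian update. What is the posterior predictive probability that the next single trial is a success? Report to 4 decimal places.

The Beta prior is conjugate to a Binomial/Bernoulli likelihood; the update adds successes to α and failures to β.
Posterior: Beta(α+k, β+n−k) = Beta(9.1+14, 2.2+5) = Beta(23.1, 7.2).
For a single future Bernoulli trial, P(success | data) = α/(α+β) = 0.7624.

0.7624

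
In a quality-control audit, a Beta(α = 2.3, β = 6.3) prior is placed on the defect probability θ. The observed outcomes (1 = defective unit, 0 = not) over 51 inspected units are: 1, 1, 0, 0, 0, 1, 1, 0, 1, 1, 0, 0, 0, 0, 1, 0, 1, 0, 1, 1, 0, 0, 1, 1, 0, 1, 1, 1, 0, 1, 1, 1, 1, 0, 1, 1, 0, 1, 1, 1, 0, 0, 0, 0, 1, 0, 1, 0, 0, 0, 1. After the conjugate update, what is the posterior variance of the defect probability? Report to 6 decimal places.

0.004124

The Beta prior is conjugate to a Binomial/Bernoulli likelihood; the update adds successes to α and failures to β.
Posterior: Beta(α+k, β+n−k) = Beta(2.3+27, 6.3+24) = Beta(29.3, 30.3).
Var = αβ/((α+β)²(α+β+1)) = 29.3·30.3/(59.6²·60.6) = 0.004124.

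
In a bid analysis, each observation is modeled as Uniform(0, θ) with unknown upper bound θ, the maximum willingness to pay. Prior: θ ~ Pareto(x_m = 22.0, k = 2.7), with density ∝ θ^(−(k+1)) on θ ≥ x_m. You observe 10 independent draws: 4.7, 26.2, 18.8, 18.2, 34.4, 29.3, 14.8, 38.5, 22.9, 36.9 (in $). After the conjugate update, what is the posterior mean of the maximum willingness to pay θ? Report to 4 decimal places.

A Pareto(scale x_m, shape k) prior on the upper bound θ of Uniform(0, θ) is conjugate: posterior is Pareto(max(x_m, max xᵢ), k + n).
Sample maximum = 38.5; prior scale x_m = 22.0 → posterior scale = max = 38.5.
Posterior shape = 2.7 + 10 = 12.7.
E[θ|data] = k·x_m/(k−1) = 12.7·38.5/11.7 = 41.7906.

41.7906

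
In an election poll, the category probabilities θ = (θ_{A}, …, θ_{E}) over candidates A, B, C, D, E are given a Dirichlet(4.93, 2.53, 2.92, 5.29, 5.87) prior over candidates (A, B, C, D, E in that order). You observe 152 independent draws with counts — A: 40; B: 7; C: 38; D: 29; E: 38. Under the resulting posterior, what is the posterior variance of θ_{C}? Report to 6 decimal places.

0.001032

The Dirichlet prior is conjugate to the Multinomial likelihood: each posterior αⱼ = prior αⱼ + observed count nⱼ.
Posterior concentration: (44.93, 9.53, 40.92, 34.29, 43.87), total = 173.54.
Var[θ_j] = α_j(Σα−α_j)/((Σα)²(Σα+1)) = 40.92·132.62/(173.54²·174.54) = 0.001032.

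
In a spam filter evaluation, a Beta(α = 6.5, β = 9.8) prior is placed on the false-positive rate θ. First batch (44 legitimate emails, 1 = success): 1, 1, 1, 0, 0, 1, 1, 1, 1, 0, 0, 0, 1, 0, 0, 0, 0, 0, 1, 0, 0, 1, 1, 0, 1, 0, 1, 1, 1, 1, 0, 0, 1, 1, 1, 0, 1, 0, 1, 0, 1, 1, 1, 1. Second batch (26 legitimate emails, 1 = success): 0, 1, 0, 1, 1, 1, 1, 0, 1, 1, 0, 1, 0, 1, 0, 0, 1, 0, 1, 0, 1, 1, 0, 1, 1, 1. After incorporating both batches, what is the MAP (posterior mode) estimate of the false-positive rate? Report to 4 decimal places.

0.5516

The Beta prior is conjugate to a Binomial/Bernoulli likelihood; the update adds successes to α and failures to β.
After batch 1: Beta(6.5+25, 9.8+19) = Beta(31.5, 28.8).
After batch 2: Beta(31.5+16, 28.8+10) = Beta(47.5, 38.8).
Mode of Beta(a,b) for a,b>1 is (a−1)/(a+b−2) = 46.5/84.3 = 0.5516.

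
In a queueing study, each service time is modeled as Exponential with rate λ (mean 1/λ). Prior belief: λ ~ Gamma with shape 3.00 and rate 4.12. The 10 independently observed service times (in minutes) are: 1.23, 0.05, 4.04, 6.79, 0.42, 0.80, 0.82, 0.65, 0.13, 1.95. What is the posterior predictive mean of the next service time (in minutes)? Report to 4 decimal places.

With a Gamma(shape α, rate β) prior on the exponential rate λ, the posterior after n observations with total T = Σxᵢ is Gamma(α+n, β+T).
Sum of observations T = 16.88 minutes; n = 10.
Posterior: Gamma(3.00+10, 4.12+16.88) = Gamma(13.00, 21.00).
The predictive distribution for the next observation is Lomax; its mean is β/(α−1) = 21.00/12.00 = 1.7500.

1.7500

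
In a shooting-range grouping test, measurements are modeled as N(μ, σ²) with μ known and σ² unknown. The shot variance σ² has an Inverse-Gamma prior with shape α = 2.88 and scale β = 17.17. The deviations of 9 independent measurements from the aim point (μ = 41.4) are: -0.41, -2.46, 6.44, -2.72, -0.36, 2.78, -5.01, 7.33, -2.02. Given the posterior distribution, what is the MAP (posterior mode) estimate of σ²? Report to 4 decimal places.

With known mean μ and an Inverse-Gamma(α, β) prior on σ², the Normal likelihood is conjugate: posterior is Inv-Gamma(α + n/2, β + Σ(xᵢ−μ)²/2).
Σ(xᵢ−μ)² = (-0.41)² + (-2.46)² + (6.44)² + (-2.72)² + (-0.36)² + (2.78)² + (-5.01)² + (7.33)² + (-2.02)² = 145.8591.
Posterior: Inv-Gamma(2.88 + 9/2, 17.17 + 145.8591/2) = Inv-Gamma(7.38, 90.09955).
Mode = β/(α+1) = 90.09955/8.38 = 10.7517.

10.7517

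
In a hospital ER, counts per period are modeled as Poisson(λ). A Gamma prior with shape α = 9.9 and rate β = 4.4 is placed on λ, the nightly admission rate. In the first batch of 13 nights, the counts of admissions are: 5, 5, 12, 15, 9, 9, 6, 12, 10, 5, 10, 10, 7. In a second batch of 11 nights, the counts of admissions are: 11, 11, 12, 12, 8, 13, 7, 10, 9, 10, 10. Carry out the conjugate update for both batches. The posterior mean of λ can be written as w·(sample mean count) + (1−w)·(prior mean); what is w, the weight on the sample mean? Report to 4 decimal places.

With a Gamma(shape α, rate β) prior, the Poisson likelihood is conjugate: the posterior is Gamma(α + ΣXᵢ, β + n).
Total number of nights: n = 13 + 11 = 24.
Posterior mean = (α₀+S)/(β₀+n) = [n/(β₀+n)]·(S/n) + [β₀/(β₀+n)]·(α₀/β₀), so only n and β₀ enter the weight.
Weight on data w = n/(β₀+n) = 24/(4.4+24) = 24/28.4 = 0.8451.

0.8451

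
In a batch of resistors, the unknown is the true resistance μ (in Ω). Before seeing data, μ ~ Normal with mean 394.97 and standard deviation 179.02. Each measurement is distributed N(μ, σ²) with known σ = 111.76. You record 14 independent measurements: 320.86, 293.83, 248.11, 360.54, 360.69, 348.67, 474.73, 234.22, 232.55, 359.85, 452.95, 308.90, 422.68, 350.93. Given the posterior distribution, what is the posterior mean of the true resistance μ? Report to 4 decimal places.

342.1497

For Normal data with known variance σ², a Normal(μ₀, σ₀²) prior on μ is conjugate. Posterior precision = 1/σ₀² + n/σ²; posterior mean is the precision-weighted average of μ₀ and x̄.
Σxᵢ = 320.86 + 293.83 + 248.11 + 360.54 + 360.69 + 348.67 + 474.73 + 234.22 + 232.55 + 359.85 + 452.95 + 308.90 + 422.68 + 350.93 = 4769.51, so n·x̄ = 4769.51.
σ₀² = 179.02² = 32048.1604, σ² = 111.76² = 12490.2976; σ² + n·σ₀² = 12490.2976 + 14·32048.1604 = 461164.5432.
Posterior mean = (μ₀/σ₀² + n·x̄/σ²)/(1/σ₀² + n/σ²) = (σ²·μ₀ + σ₀²·n·x̄)/(σ² + n·σ₀²) = (12490.2976·394.97 + 32048.1604·4769.51)/461164.5432 = 157787314.352476/461164.5432 = 342.1497.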